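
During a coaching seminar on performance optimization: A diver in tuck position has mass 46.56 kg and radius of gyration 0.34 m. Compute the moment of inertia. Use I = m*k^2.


I = m * k^2
I = 46.56 * 0.34^2
I = 46.56 * 0.1156 = 5.3823 kg*m^2

5.3823 kg*m^2


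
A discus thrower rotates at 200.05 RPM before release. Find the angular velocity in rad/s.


omega = RPM * 2 * pi / 60
omega = 200.05 * 2 * 3.14159 / 60
omega = 1256.9512 / 60 = 20.9492 rad/s

20.9492 rad/s


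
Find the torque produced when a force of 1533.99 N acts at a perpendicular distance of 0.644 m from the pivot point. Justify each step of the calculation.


tau = F * d
tau = 1533.99 * 0.644
tau = 987.8896 N*m

987.8896 N*m


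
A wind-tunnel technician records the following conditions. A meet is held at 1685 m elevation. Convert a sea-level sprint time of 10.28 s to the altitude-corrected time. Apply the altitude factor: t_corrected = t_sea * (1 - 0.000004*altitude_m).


Correction factor = 1 - 0.000004 * 1685 = 0.99326
t_corrected = t_sea * factor = 10.28 * 0.99326
t_corrected = 10.2107 s

10.2107 s


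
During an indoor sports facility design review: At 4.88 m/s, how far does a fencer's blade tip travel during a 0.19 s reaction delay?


d = v * t
d = 4.88 * 0.19
d = 0.9272 m

0.9272 m


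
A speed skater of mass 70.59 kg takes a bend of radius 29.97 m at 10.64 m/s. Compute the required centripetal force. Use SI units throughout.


Fc = m * v^2 / r
v^2 = 10.64^2 = 113.2096
Fc = 70.59 * 113.2096 / 29.97
Fc = 7991.4657 / 29.97 = 266.6488 N

266.6488 N


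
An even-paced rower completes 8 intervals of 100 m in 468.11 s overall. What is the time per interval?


Split time = total_time / n_laps = 468.11 / 8
Split time = 58.5138 s per lap

58.5138 s


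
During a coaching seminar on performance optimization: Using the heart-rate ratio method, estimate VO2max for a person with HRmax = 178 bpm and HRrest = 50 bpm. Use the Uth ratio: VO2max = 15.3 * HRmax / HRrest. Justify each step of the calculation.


VO2max = 15.3 * HRmax / HRrest
VO2max = 15.3 * 178 / 50
VO2max = 2723.4 / 50 = 54.468 mL/kg/min

54.468 mL/kg/min


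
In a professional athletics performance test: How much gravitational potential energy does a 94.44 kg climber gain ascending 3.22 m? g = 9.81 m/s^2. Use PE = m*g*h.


PE = m * g * h
PE = 94.44 * 9.81 * 3.22
PE = 926.4564 * 3.22 = 2983.1896 J

2983.1896 J


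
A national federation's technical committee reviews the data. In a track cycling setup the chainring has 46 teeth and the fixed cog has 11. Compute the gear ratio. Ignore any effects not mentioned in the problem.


GR = front_teeth / rear_teeth
GR = 46 / 11
GR = 4.1818

4.1818


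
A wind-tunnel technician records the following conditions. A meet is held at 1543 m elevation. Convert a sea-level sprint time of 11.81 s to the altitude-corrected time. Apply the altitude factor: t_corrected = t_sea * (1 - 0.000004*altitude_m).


Correction factor = 1 - 0.000004 * 1543 = 0.993828
t_corrected = t_sea * factor = 11.81 * 0.993828
t_corrected = 11.7371 s

11.7371 s


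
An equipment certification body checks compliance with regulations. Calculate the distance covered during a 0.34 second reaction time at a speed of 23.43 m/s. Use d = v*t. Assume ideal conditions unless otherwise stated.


d = v * t
d = 23.43 * 0.34
d = 7.9662 m

7.9662 m


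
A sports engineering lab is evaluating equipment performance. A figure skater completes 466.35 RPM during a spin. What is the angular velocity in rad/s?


omega = RPM * 2 * pi / 60
omega = 466.35 * 2 * 3.14159 / 60
omega = 2930.1635 / 60 = 48.8361 rad/s

48.8361 rad/s


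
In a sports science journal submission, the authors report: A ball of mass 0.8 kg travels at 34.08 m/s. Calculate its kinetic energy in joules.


KE = 0.5 * m * v^2
KE = 0.5 * 0.8 * 34.08^2
KE = 0.5 * 0.8 * 1161.4464 = 464.5786 J

464.5786 J


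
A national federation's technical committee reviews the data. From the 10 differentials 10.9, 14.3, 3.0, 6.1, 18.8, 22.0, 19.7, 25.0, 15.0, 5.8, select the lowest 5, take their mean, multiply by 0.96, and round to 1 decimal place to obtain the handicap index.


All differentials: 10.9, 14.3, 3.0, 6.1, 18.8, 22.0, 19.7, 25.0, 15.0, 5.8
Sorted: 3.0, 5.8, 6.1, 10.9, 14.3, 15.0, 18.8, 19.7, 22.0, 25.0
Best 5: 3.0, 5.8, 6.1, 10.9, 14.3
Average of best = 40.1 / 5 = 8.02
Raw index = 8.02 * 0.96 = 7.6992
Handicap index = round(7.6992, 1) = 7.7

7.7


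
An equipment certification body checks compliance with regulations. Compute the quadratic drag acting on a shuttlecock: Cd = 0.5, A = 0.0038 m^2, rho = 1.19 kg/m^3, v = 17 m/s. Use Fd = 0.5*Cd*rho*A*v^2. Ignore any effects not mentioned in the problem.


Fd = 0.5 * Cd * rho * A * v^2
Fd = 0.5 * 0.5 * 1.19 * 0.0038 * 17^2
v^2 = 289
Fd = 0.5 * 0.5 * 1.19 * 0.0038 * 289 = 0.3267 N

0.3267 N


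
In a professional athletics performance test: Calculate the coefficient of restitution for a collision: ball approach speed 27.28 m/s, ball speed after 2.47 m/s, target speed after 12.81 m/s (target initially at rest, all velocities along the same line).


e = (v2_after - v1_after) / (v1_before - v2_before)
Numerator = 12.81 - 2.47 = 10.34
Denominator = 27.28 - 0 = 27.28
e = 10.34 / 27.28 = 0.379

0.379


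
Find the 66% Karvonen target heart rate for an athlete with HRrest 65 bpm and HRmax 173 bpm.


Target = HRrest + pct*(HRmax - HRrest)
Heart rate reserve = HRmax - HRrest = 173 - 65 = 108 bpm
Fraction = 66% = 0.66
Target = 65 + 0.66 * 108
Target = 65 + 71.28 = 136.28 bpm

136.28 bpm


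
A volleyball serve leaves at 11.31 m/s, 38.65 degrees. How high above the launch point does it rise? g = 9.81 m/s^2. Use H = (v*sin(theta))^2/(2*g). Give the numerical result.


H = (v*sin(theta))^2 / (2*g)
vy = v*sin(theta) = 11.31 * sin(38.65 deg) = 7.0638 m/s
H = vy^2 / (2*g) = 49.8971 / (2*9.81)
H = 49.8971 / 19.62 = 2.5432 m

2.5432 m


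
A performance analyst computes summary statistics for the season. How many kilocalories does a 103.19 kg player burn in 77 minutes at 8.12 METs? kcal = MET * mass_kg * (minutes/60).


kcal = MET * mass * time_hr
Convert time: 77 min = 1.2833 hr
kcal = 8.12 * 103.19 * 1.2833
kcal = 1075.3086 kcal

1075.3086 kcal


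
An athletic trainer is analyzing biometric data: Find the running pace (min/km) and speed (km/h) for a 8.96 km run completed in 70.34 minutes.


Pace = time / distance = 70.34 min / 8.96 km = 7.8504 min/km
Speed = distance / time_in_hours = 8.96 / 1.1723 hr
Speed = 7.6429 km/h

7.8504 min/km, 7.6429 km/h


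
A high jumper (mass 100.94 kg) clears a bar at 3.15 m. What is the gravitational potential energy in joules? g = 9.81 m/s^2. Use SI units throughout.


PE = m * g * h
PE = 100.94 * 9.81 * 3.15
PE = 990.2214 * 3.15 = 3119.1974 J

3119.1974 J


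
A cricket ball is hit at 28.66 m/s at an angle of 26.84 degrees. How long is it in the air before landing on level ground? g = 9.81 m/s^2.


T = 2*v*sin(theta)/g
sin(theta) = sin(26.84 deg) = 0.4515
T = 2*28.66*0.4515 / 9.81
T = 25.88 / 9.81 = 2.6381 s

2.6381 s


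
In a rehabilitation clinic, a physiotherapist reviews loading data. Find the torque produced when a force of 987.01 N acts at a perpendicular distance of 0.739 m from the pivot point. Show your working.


tau = F * d
tau = 987.01 * 0.739
tau = 729.4004 N*m

729.4004 N*m


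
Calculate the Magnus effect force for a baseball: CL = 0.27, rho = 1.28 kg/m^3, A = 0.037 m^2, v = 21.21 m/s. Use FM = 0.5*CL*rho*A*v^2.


FM = 0.5 * CL * rho * A * v^2
FM = 0.5 * 0.27 * 1.28 * 0.037 * 21.21^2
v^2 = 449.8641
FM = 0.5 * 0.27 * 1.28 * 0.037 * 449.8641 = 2.8763 N

2.8763 N


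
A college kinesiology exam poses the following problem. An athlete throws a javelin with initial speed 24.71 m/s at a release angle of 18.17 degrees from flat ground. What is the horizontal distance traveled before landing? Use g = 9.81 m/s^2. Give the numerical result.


R = v^2 * sin(2*theta) / g
Convert angle to radians: theta = 18.17 deg = 0.3171 rad
sin(2*theta) = sin(0.6343) = 0.5926
R = 24.71^2 * 0.5926 / 9.81
R = 610.5841 * 0.5926 / 9.81 = 36.8825 m

36.8825 m


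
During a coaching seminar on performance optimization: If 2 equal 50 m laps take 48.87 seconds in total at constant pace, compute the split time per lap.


Split time = total_time / n_laps = 48.87 / 2
Split time = 24.435 s per lap

24.435 s


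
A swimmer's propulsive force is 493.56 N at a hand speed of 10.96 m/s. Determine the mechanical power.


P = F * v
P = 493.56 * 10.96
P = 5409.4176 W

5409.4176 W


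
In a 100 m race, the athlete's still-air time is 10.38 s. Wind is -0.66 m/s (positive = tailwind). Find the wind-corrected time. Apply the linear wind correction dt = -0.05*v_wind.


dt = -0.05 * v_wind = -0.05 * -0.66 = 0.033 s
t_corrected = t_still + dt = 10.38 + (0.033)
t_corrected = 10.413 s

10.413 s


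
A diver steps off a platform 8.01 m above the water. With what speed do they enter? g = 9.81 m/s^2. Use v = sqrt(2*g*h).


v = sqrt(2 * g * h)
v = sqrt(2 * 9.81 * 8.01)
v = sqrt(157.1562) = 12.5362 m/s

12.5362 m/s


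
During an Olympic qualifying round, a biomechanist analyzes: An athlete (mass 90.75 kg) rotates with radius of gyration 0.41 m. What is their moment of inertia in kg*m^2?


I = m * k^2
I = 90.75 * 0.41^2
I = 90.75 * 0.1681 = 15.2551 kg*m^2

15.2551 kg*m^2


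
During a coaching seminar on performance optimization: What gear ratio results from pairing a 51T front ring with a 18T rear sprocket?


GR = front_teeth / rear_teeth
GR = 51 / 18
GR = 2.8333

2.8333


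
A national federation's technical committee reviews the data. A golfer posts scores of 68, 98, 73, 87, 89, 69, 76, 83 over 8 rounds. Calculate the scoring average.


Average = sum / n
Sum = 643
Average = 643 / 8 = 80.375

80.375


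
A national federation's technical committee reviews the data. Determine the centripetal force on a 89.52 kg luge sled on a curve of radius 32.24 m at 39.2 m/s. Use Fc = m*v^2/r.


Fc = m * v^2 / r
v^2 = 39.2^2 = 1536.64
Fc = 89.52 * 1536.64 / 32.24
Fc = 137560.0128 / 32.24 = 4266.7498 N

4266.7498 N


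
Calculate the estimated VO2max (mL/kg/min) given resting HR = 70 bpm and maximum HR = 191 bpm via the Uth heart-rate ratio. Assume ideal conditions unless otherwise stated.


VO2max = 15.3 * HRmax / HRrest
VO2max = 15.3 * 191 / 70
VO2max = 2922.3 / 70 = 41.7471 mL/kg/min

41.7471 mL/kg/min


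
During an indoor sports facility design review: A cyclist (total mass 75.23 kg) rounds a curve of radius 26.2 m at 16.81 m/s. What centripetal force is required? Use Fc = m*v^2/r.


Fc = m * v^2 / r
v^2 = 16.81^2 = 282.5761
Fc = 75.23 * 282.5761 / 26.2
Fc = 21258.2 / 26.2 = 811.3817 N

811.3817 N


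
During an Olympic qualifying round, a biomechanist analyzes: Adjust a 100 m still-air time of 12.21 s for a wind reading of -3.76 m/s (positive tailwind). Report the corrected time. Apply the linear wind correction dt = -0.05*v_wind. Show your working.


dt = -0.05 * v_wind = -0.05 * -3.76 = 0.188 s
t_corrected = t_still + dt = 12.21 + (0.188)
t_corrected = 12.398 s

12.398 s


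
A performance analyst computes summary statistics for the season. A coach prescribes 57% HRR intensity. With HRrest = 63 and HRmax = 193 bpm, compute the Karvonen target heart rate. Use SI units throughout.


Target = HRrest + pct*(HRmax - HRrest)
Heart rate reserve = HRmax - HRrest = 193 - 63 = 130 bpm
Fraction = 57% = 0.57
Target = 63 + 0.57 * 130
Target = 63 + 74.1 = 137.1 bpm

137.1 bpm


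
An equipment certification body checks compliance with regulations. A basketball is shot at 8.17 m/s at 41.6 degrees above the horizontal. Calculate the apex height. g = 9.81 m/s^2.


H = (v*sin(theta))^2 / (2*g)
vy = v*sin(theta) = 8.17 * sin(41.6 deg) = 5.4243 m/s
H = vy^2 / (2*g) = 29.4228 / (2*9.81)
H = 29.4228 / 19.62 = 1.4996 m

1.4996 m


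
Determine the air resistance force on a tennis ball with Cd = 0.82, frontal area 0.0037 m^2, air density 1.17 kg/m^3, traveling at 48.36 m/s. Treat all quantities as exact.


Fd = 0.5 * Cd * rho * A * v^2
Fd = 0.5 * 0.82 * 1.17 * 0.0037 * 48.36^2
v^2 = 2338.6896
Fd = 0.5 * 0.82 * 1.17 * 0.0037 * 2338.6896 = 4.1509 N

4.1509 N


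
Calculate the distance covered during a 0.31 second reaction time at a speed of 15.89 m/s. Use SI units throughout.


d = v * t
d = 15.89 * 0.31
d = 4.9259 m

4.9259 m


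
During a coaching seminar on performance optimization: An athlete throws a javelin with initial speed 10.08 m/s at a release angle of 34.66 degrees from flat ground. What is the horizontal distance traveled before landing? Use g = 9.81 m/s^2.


R = v^2 * sin(2*theta) / g
Convert angle to radians: theta = 34.66 deg = 0.6049 rad
sin(2*theta) = sin(1.2099) = 0.9356
R = 10.08^2 * 0.9356 / 9.81
R = 101.6064 * 0.9356 / 9.81 = 9.6901 m

9.6901 m


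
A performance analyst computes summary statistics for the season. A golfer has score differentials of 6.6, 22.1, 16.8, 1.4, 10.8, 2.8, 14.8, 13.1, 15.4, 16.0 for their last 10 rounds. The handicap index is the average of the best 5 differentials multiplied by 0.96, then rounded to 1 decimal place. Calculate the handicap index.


All differentials: 6.6, 22.1, 16.8, 1.4, 10.8, 2.8, 14.8, 13.1, 15.4, 16.0
Sorted: 1.4, 2.8, 6.6, 10.8, 13.1, 14.8, 15.4, 16.0, 16.8, 22.1
Best 5: 1.4, 2.8, 6.6, 10.8, 13.1
Average of best = 34.7 / 5 = 6.94
Raw index = 6.94 * 0.96 = 6.6624
Handicap index = round(6.6624, 1) = 6.7

6.7


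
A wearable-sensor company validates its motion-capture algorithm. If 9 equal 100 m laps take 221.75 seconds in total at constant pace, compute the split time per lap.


Split time = total_time / n_laps = 221.75 / 9
Split time = 24.6389 s per lap

24.6389 s


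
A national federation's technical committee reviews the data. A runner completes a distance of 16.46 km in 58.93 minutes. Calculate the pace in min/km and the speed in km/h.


Pace = time / distance = 58.93 min / 16.46 km = 3.5802 min/km
Speed = distance / time_in_hours = 16.46 / 0.9822 hr
Speed = 16.7589 km/h

3.5802 min/km, 16.7589 km/h


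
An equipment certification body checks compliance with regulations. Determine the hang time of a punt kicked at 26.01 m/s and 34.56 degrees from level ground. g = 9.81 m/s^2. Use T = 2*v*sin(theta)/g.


T = 2*v*sin(theta)/g
sin(theta) = sin(34.56 deg) = 0.5673
T = 2*26.01*0.5673 / 9.81
T = 29.5093 / 9.81 = 3.0081 s

3.0081 s


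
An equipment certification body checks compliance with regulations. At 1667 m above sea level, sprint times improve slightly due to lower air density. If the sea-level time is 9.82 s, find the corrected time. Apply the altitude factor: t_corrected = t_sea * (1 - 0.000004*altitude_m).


Correction factor = 1 - 0.000004 * 1667 = 0.993332
t_corrected = t_sea * factor = 9.82 * 0.993332
t_corrected = 9.7545 s

9.7545 s


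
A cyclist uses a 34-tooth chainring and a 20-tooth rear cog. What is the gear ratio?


GR = front_teeth / rear_teeth
GR = 34 / 20
GR = 1.7

1.7


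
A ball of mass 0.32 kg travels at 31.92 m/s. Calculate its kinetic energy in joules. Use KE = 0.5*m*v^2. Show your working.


KE = 0.5 * m * v^2
KE = 0.5 * 0.32 * 31.92^2
KE = 0.5 * 0.32 * 1018.8864 = 163.0218 J

163.0218 J


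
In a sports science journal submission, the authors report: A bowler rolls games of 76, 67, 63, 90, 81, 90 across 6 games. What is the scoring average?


Average = sum / n
Sum = 467
Average = 467 / 6 = 77.8333

77.8333


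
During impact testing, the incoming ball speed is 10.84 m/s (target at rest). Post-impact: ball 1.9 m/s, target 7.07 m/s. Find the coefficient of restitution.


e = (v2_after - v1_after) / (v1_before - v2_before)
Numerator = 7.07 - 1.9 = 5.17
Denominator = 10.84 - 0 = 10.84
e = 5.17 / 10.84 = 0.4769

0.4769


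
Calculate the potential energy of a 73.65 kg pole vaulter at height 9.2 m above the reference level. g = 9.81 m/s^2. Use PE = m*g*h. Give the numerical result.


PE = m * g * h
PE = 73.65 * 9.81 * 9.2
PE = 722.5065 * 9.2 = 6647.0598 J

6647.0598 J


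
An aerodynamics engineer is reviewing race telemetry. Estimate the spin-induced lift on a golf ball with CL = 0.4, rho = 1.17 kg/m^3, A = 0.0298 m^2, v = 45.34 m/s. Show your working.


FM = 0.5 * CL * rho * A * v^2
FM = 0.5 * 0.4 * 1.17 * 0.0298 * 45.34^2
v^2 = 2055.7156
FM = 0.5 * 0.4 * 1.17 * 0.0298 * 2055.7156 = 14.3349 N

14.3349 N


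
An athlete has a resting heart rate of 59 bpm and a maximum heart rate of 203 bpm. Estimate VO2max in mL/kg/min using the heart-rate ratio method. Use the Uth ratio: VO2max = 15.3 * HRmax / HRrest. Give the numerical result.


VO2max = 15.3 * HRmax / HRrest
VO2max = 15.3 * 203 / 59
VO2max = 3105.9 / 59 = 52.6424 mL/kg/min

52.6424 mL/kg/min


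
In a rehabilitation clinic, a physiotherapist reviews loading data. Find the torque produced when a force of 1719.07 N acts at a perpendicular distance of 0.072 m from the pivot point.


tau = F * d
tau = 1719.07 * 0.072
tau = 123.773 N*m

123.773 N*m


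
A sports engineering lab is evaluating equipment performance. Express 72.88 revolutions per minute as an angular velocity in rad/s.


omega = RPM * 2 * pi / 60
omega = 72.88 * 2 * 3.14159 / 60
omega = 457.9185 / 60 = 7.632 rad/s

7.632 rad/s


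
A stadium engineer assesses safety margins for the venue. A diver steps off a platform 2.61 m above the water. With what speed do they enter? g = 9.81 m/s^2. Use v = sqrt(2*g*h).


v = sqrt(2 * g * h)
v = sqrt(2 * 9.81 * 2.61)
v = sqrt(51.2082) = 7.156 m/s

7.156 m/s


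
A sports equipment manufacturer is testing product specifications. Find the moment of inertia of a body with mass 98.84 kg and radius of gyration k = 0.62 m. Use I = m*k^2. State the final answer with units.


I = m * k^2
I = 98.84 * 0.62^2
I = 98.84 * 0.3844 = 37.9941 kg*m^2

37.9941 kg*m^2


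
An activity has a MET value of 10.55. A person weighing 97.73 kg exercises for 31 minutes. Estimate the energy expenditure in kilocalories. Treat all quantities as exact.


kcal = MET * mass * time_hr
Convert time: 31 min = 0.5167 hr
kcal = 10.55 * 97.73 * 0.5167
kcal = 532.7099 kcal

532.7099 kcal


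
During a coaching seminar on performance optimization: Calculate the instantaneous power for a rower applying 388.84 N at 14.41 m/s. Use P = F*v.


P = F * v
P = 388.84 * 14.41
P = 5603.1844 W

5603.1844 W


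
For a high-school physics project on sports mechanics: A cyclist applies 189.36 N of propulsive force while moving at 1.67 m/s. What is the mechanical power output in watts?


P = F * v
P = 189.36 * 1.67
P = 316.2312 W

316.2312 W


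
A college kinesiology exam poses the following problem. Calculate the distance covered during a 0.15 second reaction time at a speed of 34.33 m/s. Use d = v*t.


d = v * t
d = 34.33 * 0.15
d = 5.1495 m

5.1495 m


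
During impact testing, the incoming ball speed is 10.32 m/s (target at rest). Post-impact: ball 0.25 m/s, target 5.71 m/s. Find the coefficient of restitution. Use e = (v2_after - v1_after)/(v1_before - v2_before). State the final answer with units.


e = (v2_after - v1_after) / (v1_before - v2_before)
Numerator = 5.71 - 0.25 = 5.46
Denominator = 10.32 - 0 = 10.32
e = 5.46 / 10.32 = 0.5291

0.5291


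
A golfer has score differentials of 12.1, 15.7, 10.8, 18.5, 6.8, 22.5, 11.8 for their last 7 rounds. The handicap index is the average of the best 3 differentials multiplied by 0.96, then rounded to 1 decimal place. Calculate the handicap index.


All differentials: 12.1, 15.7, 10.8, 18.5, 6.8, 22.5, 11.8
Sorted: 6.8, 10.8, 11.8, 12.1, 15.7, 18.5, 22.5
Best 3: 6.8, 10.8, 11.8
Average of best = 29.4 / 3 = 9.8
Raw index = 9.8 * 0.96 = 9.408
Handicap index = round(9.408, 1) = 9.4

9.4


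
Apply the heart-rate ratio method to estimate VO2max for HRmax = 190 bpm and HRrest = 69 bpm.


VO2max = 15.3 * HRmax / HRrest
VO2max = 15.3 * 190 / 69
VO2max = 2907 / 69 = 42.1304 mL/kg/min

42.1304 mL/kg/min


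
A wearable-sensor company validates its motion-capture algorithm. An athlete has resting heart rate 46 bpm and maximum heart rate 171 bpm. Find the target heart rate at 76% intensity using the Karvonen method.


Target = HRrest + pct*(HRmax - HRrest)
Heart rate reserve = HRmax - HRrest = 171 - 46 = 125 bpm
Fraction = 76% = 0.76
Target = 46 + 0.76 * 125
Target = 46 + 95 = 141 bpm

141 bpm


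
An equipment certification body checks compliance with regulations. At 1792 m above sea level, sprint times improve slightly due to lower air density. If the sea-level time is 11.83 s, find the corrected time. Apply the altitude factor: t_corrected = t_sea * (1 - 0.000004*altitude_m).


Correction factor = 1 - 0.000004 * 1792 = 0.992832
t_corrected = t_sea * factor = 11.83 * 0.992832
t_corrected = 11.7452 s

11.7452 s


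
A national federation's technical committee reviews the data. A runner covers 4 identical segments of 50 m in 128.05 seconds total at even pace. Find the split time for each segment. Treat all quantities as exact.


Split time = total_time / n_laps = 128.05 / 4
Split time = 32.0125 s per lap

32.0125 s


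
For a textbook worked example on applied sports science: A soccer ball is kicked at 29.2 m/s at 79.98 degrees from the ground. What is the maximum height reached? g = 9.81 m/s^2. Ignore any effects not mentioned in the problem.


H = (v*sin(theta))^2 / (2*g)
vy = v*sin(theta) = 29.2 * sin(79.98 deg) = 28.7546 m/s
H = vy^2 / (2*g) = 826.8279 / (2*9.81)
H = 826.8279 / 19.62 = 42.1421 m

42.1421 m


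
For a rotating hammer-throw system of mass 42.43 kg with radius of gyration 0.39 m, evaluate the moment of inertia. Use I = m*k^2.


I = m * k^2
I = 42.43 * 0.39^2
I = 42.43 * 0.1521 = 6.4536 kg*m^2

6.4536 kg*m^2


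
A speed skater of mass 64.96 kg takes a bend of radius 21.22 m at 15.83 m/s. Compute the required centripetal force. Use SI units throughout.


Fc = m * v^2 / r
v^2 = 15.83^2 = 250.5889
Fc = 64.96 * 250.5889 / 21.22
Fc = 16278.2549 / 21.22 = 767.1185 N

767.1185 N


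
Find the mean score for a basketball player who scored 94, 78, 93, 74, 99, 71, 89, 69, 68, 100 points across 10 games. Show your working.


Average = sum / n
Sum = 835
Average = 835 / 10 = 83.5

83.5


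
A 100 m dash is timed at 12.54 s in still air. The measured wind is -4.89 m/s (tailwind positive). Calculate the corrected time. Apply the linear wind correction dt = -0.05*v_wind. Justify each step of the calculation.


dt = -0.05 * v_wind = -0.05 * -4.89 = 0.2445 s
t_corrected = t_still + dt = 12.54 + (0.2445)
t_corrected = 12.7845 s

12.7845 s


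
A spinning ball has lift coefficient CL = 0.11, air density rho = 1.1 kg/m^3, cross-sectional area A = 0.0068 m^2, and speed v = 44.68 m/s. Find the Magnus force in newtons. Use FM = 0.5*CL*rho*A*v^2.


FM = 0.5 * CL * rho * A * v^2
FM = 0.5 * 0.11 * 1.1 * 0.0068 * 44.68^2
v^2 = 1996.3024
FM = 0.5 * 0.11 * 1.1 * 0.0068 * 1996.3024 = 0.8213 N

0.8213 N


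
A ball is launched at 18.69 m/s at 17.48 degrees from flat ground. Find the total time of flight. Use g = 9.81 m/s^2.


T = 2*v*sin(theta)/g
sin(theta) = sin(17.48 deg) = 0.3004
T = 2*18.69*0.3004 / 9.81
T = 11.2279 / 9.81 = 1.1445 s

1.1445 s


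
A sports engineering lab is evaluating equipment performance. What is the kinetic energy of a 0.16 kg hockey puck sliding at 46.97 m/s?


KE = 0.5 * m * v^2
KE = 0.5 * 0.16 * 46.97^2
KE = 0.5 * 0.16 * 2206.1809 = 176.4945 J

176.4945 J


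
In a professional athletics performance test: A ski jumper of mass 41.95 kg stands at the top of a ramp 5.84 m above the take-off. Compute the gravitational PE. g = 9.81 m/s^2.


PE = m * g * h
PE = 41.95 * 9.81 * 5.84
PE = 411.5295 * 5.84 = 2403.3323 J

2403.3323 J


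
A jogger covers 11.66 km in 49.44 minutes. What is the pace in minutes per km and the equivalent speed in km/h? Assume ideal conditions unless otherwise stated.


Pace = time / distance = 49.44 min / 11.66 km = 4.2401 min/km
Speed = distance / time_in_hours = 11.66 / 0.824 hr
Speed = 14.1505 km/h

4.2401 min/km, 14.1505 km/h


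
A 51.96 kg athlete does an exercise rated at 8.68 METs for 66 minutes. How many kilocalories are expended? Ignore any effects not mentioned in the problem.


kcal = MET * mass * time_hr
Convert time: 66 min = 1.1 hr
kcal = 8.68 * 51.96 * 1.1
kcal = 496.1141 kcal

496.1141 kcal


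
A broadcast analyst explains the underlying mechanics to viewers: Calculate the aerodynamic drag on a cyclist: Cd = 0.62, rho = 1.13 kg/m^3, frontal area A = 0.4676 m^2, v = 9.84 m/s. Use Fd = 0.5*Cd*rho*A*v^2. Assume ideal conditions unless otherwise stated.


Fd = 0.5 * Cd * rho * A * v^2
Fd = 0.5 * 0.62 * 1.13 * 0.4676 * 9.84^2
v^2 = 96.8256
Fd = 0.5 * 0.62 * 1.13 * 0.4676 * 96.8256 = 15.8601 N

15.8601 N


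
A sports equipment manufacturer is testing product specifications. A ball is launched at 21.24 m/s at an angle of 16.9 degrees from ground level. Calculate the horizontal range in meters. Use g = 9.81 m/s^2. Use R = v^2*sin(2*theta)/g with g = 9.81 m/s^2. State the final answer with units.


R = v^2 * sin(2*theta) / g
Convert angle to radians: theta = 16.9 deg = 0.295 rad
sin(2*theta) = sin(0.5899) = 0.5563
R = 21.24^2 * 0.5563 / 9.81
R = 451.1376 * 0.5563 / 9.81 = 25.5827 m

25.5827 m


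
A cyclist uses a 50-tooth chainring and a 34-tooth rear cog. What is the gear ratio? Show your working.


GR = front_teeth / rear_teeth
GR = 50 / 34
GR = 1.4706

1.4706


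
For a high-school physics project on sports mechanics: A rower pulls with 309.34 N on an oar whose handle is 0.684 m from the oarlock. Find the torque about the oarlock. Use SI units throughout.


tau = F * d
tau = 309.34 * 0.684
tau = 211.5886 N*m

211.5886 N*m


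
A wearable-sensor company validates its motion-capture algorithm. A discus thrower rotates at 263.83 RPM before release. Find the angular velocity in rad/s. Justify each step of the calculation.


omega = RPM * 2 * pi / 60
omega = 263.83 * 2 * 3.14159 / 60
omega = 1657.6928 / 60 = 27.6282 rad/s

27.6282 rad/s


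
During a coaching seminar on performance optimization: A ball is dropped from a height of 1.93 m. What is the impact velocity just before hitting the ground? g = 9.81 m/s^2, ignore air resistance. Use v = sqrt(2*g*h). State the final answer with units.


v = sqrt(2 * g * h)
v = sqrt(2 * 9.81 * 1.93)
v = sqrt(37.8666) = 6.1536 m/s

6.1536 m/s


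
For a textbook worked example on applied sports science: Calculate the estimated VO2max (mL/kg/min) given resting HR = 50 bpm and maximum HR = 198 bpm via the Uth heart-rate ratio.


VO2max = 15.3 * HRmax / HRrest
VO2max = 15.3 * 198 / 50
VO2max = 3029.4 / 50 = 60.588 mL/kg/min

60.588 mL/kg/min


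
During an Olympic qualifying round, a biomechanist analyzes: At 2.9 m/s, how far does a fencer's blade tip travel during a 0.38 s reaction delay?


d = v * t
d = 2.9 * 0.38
d = 1.102 m

1.102 m


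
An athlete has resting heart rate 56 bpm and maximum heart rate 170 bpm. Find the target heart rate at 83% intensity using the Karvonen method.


Target = HRrest + pct*(HRmax - HRrest)
Heart rate reserve = HRmax - HRrest = 170 - 56 = 114 bpm
Fraction = 83% = 0.83
Target = 56 + 0.83 * 114
Target = 56 + 94.62 = 150.62 bpm

150.62 bpm


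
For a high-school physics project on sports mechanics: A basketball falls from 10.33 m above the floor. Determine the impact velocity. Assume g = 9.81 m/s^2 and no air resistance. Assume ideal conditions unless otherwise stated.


v = sqrt(2 * g * h)
v = sqrt(2 * 9.81 * 10.33)
v = sqrt(202.6746) = 14.2364 m/s

14.2364 m/s


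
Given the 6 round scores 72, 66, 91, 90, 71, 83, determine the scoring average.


Average = sum / n
Sum = 473
Average = 473 / 6 = 78.8333

78.8333


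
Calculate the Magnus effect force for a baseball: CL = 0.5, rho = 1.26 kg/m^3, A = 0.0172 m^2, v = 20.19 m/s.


FM = 0.5 * CL * rho * A * v^2
FM = 0.5 * 0.5 * 1.26 * 0.0172 * 20.19^2
v^2 = 407.6361
FM = 0.5 * 0.5 * 1.26 * 0.0172 * 407.6361 = 2.2086 N

2.2086 N


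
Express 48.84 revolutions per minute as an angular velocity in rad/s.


omega = RPM * 2 * pi / 60
omega = 48.84 * 2 * 3.14159 / 60
omega = 306.8708 / 60 = 5.1145 rad/s

5.1145 rad/s


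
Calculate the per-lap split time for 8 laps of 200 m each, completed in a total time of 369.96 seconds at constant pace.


Split time = total_time / n_laps = 369.96 / 8
Split time = 46.245 s per lap

46.245 s


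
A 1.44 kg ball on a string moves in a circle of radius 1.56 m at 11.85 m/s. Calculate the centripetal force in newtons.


Fc = m * v^2 / r
v^2 = 11.85^2 = 140.4225
Fc = 1.44 * 140.4225 / 1.56
Fc = 202.2084 / 1.56 = 129.6208 N

129.6208 N


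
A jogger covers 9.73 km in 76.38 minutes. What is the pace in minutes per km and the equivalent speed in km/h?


Pace = time / distance = 76.38 min / 9.73 km = 7.8499 min/km
Speed = distance / time_in_hours = 9.73 / 1.273 hr
Speed = 7.6434 km/h

7.8499 min/km, 7.6434 km/h


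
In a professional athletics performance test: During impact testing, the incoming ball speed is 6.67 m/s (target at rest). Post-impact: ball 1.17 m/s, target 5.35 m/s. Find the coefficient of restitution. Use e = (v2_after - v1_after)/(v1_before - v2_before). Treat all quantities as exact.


e = (v2_after - v1_after) / (v1_before - v2_before)
Numerator = 5.35 - 1.17 = 4.18
Denominator = 6.67 - 0 = 6.67
e = 4.18 / 6.67 = 0.6267

0.6267


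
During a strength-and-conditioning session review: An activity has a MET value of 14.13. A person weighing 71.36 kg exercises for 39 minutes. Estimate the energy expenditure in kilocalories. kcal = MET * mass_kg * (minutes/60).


kcal = MET * mass * time_hr
Convert time: 39 min = 0.65 hr
kcal = 14.13 * 71.36 * 0.65
kcal = 655.4059 kcal

655.4059 kcal


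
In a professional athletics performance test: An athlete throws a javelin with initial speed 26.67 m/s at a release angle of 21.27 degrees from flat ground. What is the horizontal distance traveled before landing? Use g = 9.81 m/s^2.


R = v^2 * sin(2*theta) / g
Convert angle to radians: theta = 21.27 deg = 0.3712 rad
sin(2*theta) = sin(0.7425) = 0.6761
R = 26.67^2 * 0.6761 / 9.81
R = 711.2889 * 0.6761 / 9.81 = 49.022 m

49.022 m


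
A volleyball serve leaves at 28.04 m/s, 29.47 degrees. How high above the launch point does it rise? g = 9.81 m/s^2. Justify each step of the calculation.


H = (v*sin(theta))^2 / (2*g)
vy = v*sin(theta) = 28.04 * sin(29.47 deg) = 13.7948 m/s
H = vy^2 / (2*g) = 190.2959 / (2*9.81)
H = 190.2959 / 19.62 = 9.6991 m

9.6991 m


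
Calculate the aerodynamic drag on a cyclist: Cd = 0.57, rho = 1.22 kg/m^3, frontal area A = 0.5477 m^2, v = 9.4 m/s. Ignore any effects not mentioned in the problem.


Fd = 0.5 * Cd * rho * A * v^2
Fd = 0.5 * 0.57 * 1.22 * 0.5477 * 9.4^2
v^2 = 88.36
Fd = 0.5 * 0.57 * 1.22 * 0.5477 * 88.36 = 16.8269 N

16.8269 N


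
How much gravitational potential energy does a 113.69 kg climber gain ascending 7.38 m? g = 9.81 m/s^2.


PE = m * g * h
PE = 113.69 * 9.81 * 7.38
PE = 1115.2989 * 7.38 = 8230.9059 J

8230.9059 J


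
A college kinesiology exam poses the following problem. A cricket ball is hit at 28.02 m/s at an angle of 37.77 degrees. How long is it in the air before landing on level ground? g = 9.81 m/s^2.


T = 2*v*sin(theta)/g
sin(theta) = sin(37.77 deg) = 0.6125
T = 2*28.02*0.6125 / 9.81
T = 34.3241 / 9.81 = 3.4989 s

3.4989 s


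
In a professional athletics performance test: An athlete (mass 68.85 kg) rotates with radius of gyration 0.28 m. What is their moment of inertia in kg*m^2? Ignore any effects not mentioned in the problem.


I = m * k^2
I = 68.85 * 0.28^2
I = 68.85 * 0.0784 = 5.3978 kg*m^2

5.3978 kg*m^2


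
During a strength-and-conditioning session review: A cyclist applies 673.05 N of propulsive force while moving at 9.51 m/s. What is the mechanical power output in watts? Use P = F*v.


P = F * v
P = 673.05 * 9.51
P = 6400.7055 W

6400.7055 W


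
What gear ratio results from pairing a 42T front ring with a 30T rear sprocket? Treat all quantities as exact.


GR = front_teeth / rear_teeth
GR = 42 / 30
GR = 1.4

1.4


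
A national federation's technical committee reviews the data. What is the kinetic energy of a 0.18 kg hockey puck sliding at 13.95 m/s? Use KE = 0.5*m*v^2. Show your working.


KE = 0.5 * m * v^2
KE = 0.5 * 0.18 * 13.95^2
KE = 0.5 * 0.18 * 194.6025 = 17.5142 J

17.5142 J


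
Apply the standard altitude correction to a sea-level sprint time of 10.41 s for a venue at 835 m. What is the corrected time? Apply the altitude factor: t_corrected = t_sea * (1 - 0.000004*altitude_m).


Correction factor = 1 - 0.000004 * 835 = 0.99666
t_corrected = t_sea * factor = 10.41 * 0.99666
t_corrected = 10.3752 s

10.3752 s


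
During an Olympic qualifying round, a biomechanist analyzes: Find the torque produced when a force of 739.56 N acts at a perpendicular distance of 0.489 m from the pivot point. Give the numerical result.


tau = F * d
tau = 739.56 * 0.489
tau = 361.6448 N*m

361.6448 N*m


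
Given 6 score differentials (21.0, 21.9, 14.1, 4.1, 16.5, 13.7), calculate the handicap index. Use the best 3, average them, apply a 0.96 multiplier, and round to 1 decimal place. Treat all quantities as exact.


All differentials: 21.0, 21.9, 14.1, 4.1, 16.5, 13.7
Sorted: 4.1, 13.7, 14.1, 16.5, 21.0, 21.9
Best 3: 4.1, 13.7, 14.1
Average of best = 31.9 / 3 = 10.6333
Raw index = 10.6333 * 0.96 = 10.208
Handicap index = round(10.208, 1) = 10.2

10.2


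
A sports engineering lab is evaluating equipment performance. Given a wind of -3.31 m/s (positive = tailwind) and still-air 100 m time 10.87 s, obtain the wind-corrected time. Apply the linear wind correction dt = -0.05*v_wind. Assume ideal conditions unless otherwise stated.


dt = -0.05 * v_wind = -0.05 * -3.31 = 0.1655 s
t_corrected = t_still + dt = 10.87 + (0.1655)
t_corrected = 11.0355 s

11.0355 s


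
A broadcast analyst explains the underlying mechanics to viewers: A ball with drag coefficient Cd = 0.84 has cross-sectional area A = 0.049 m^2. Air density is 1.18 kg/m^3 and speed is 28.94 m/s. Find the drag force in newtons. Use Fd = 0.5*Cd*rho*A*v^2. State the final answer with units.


Fd = 0.5 * Cd * rho * A * v^2
Fd = 0.5 * 0.84 * 1.18 * 0.049 * 28.94^2
v^2 = 837.5236
Fd = 0.5 * 0.84 * 1.18 * 0.049 * 837.5236 = 20.3388 N

20.3388 N


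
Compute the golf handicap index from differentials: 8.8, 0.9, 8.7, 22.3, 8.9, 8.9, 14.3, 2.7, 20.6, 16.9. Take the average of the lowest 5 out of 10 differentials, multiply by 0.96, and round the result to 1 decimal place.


All differentials: 8.8, 0.9, 8.7, 22.3, 8.9, 8.9, 14.3, 2.7, 20.6, 16.9
Sorted: 0.9, 2.7, 8.7, 8.8, 8.9, 8.9, 14.3, 16.9, 20.6, 22.3
Best 5: 0.9, 2.7, 8.7, 8.8, 8.9
Average of best = 30 / 5 = 6
Raw index = 6 * 0.96 = 5.76
Handicap index = round(5.76, 1) = 5.8

5.8


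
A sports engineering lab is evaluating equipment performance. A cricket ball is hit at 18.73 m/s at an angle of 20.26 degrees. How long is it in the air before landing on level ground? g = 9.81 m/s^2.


T = 2*v*sin(theta)/g
sin(theta) = sin(20.26 deg) = 0.3463
T = 2*18.73*0.3463 / 9.81
T = 12.9717 / 9.81 = 1.3223 s

1.3223 s


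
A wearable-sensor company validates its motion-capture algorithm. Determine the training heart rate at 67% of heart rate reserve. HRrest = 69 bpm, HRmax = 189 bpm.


Target = HRrest + pct*(HRmax - HRrest)
Heart rate reserve = HRmax - HRrest = 189 - 69 = 120 bpm
Fraction = 67% = 0.67
Target = 69 + 0.67 * 120
Target = 69 + 80.4 = 149.4 bpm

149.4 bpm


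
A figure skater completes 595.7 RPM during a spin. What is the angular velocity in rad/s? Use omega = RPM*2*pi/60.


omega = RPM * 2 * pi / 60
omega = 595.7 * 2 * 3.14159 / 60
omega = 3742.8935 / 60 = 62.3816 rad/s

62.3816 rad/s


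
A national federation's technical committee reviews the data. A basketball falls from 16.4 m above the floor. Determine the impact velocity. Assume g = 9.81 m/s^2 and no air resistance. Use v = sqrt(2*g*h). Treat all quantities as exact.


v = sqrt(2 * g * h)
v = sqrt(2 * 9.81 * 16.4)
v = sqrt(321.768) = 17.9379 m/s

17.9379 m/s


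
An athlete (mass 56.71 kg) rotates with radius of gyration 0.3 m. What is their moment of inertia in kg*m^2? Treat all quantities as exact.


I = m * k^2
I = 56.71 * 0.3^2
I = 56.71 * 0.09 = 5.1039 kg*m^2

5.1039 kg*m^2


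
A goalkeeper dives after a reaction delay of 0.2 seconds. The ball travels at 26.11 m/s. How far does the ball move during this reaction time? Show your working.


d = v * t
d = 26.11 * 0.2
d = 5.222 m

5.222 m


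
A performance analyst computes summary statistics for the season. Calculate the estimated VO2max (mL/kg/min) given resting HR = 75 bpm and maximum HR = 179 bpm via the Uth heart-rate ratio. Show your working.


VO2max = 15.3 * HRmax / HRrest
VO2max = 15.3 * 179 / 75
VO2max = 2738.7 / 75 = 36.516 mL/kg/min

36.516 mL/kg/min


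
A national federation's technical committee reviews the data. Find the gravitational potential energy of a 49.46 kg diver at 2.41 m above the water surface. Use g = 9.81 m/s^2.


PE = m * g * h
PE = 49.46 * 9.81 * 2.41
PE = 485.2026 * 2.41 = 1169.3383 J

1169.3383 J


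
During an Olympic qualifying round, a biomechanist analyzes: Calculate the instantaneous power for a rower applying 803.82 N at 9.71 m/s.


P = F * v
P = 803.82 * 9.71
P = 7805.0922 W

7805.0922 W


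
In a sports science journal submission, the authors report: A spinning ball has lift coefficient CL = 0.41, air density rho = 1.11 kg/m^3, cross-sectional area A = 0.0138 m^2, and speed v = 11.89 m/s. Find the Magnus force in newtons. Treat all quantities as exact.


FM = 0.5 * CL * rho * A * v^2
FM = 0.5 * 0.41 * 1.11 * 0.0138 * 11.89^2
v^2 = 141.3721
FM = 0.5 * 0.41 * 1.11 * 0.0138 * 141.3721 = 0.4439 N

0.4439 N


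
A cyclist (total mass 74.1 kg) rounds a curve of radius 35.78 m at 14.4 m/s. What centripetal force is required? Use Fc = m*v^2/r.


Fc = m * v^2 / r
v^2 = 14.4^2 = 207.36
Fc = 74.1 * 207.36 / 35.78
Fc = 15365.376 / 35.78 = 429.4404 N

429.4404 N


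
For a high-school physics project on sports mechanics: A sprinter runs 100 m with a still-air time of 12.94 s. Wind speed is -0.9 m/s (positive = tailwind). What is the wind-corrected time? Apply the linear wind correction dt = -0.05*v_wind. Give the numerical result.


dt = -0.05 * v_wind = -0.05 * -0.9 = 0.045 s
t_corrected = t_still + dt = 12.94 + (0.045)
t_corrected = 12.985 s

12.985 s


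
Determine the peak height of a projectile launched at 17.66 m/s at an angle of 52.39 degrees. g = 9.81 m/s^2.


H = (v*sin(theta))^2 / (2*g)
vy = v*sin(theta) = 17.66 * sin(52.39 deg) = 13.99 m/s
H = vy^2 / (2*g) = 195.7188 / (2*9.81)
H = 195.7188 / 19.62 = 9.9755 m

9.9755 m


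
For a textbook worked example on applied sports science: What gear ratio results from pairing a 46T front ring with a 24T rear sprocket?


GR = front_teeth / rear_teeth
GR = 46 / 24
GR = 1.9167

1.9167


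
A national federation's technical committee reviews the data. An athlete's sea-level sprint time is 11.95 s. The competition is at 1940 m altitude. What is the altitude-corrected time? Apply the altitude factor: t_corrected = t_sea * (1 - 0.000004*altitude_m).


Correction factor = 1 - 0.000004 * 1940 = 0.99224
t_corrected = t_sea * factor = 11.95 * 0.99224
t_corrected = 11.8573 s

11.8573 s


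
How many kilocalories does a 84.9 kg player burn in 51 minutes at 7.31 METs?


kcal = MET * mass * time_hr
Convert time: 51 min = 0.85 hr
kcal = 7.31 * 84.9 * 0.85
kcal = 527.5262 kcal

527.5262 kcal


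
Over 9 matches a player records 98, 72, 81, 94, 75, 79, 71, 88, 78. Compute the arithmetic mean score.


Average = sum / n
Sum = 736
Average = 736 / 9 = 81.7778

81.7778


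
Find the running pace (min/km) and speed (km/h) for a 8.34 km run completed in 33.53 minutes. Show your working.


Pace = time / distance = 33.53 min / 8.34 km = 4.0204 min/km
Speed = distance / time_in_hours = 8.34 / 0.5588 hr
Speed = 14.9239 km/h

4.0204 min/km, 14.9239 km/h
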